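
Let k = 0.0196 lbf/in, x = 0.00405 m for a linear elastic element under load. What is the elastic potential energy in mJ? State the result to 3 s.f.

U is given directly by: U = ½kx².
k = 0.0196 lbf/in = 3.432 N/m; x = 0.00405 m.
U = 2.815×10^-5 J
2.815×10^-5 J × (1 mJ / 0.001000 J) = 0.02815 mJ

0.0282 mJ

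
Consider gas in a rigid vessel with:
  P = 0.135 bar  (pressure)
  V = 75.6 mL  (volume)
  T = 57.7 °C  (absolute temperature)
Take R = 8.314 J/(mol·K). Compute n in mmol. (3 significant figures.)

From the ideal-gas law: n = PV/(RT).
P = 0.135 bar = 13500 Pa; V = 75.6 mL = 7.560×10^-5 m³; T = 57.7 °C = 330.8 K; R = 8.314 J/(mol·K).
n = 3.710×10^-4 mol
3.710×10^-4 mol × (1 mmol / 0.001000 mol) = 0.3710 mmol

0.371 mmol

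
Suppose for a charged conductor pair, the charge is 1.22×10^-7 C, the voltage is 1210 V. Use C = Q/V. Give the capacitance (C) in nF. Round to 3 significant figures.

C is given directly by: C = Q/V.
Q = 1.22×10^-7 C; V = 1210 V.
C = 1.008×10^-10 F
1.008×10^-10 F × (1 nF / 1.000×10^-9 F) = 0.1008 nF

0.101 nF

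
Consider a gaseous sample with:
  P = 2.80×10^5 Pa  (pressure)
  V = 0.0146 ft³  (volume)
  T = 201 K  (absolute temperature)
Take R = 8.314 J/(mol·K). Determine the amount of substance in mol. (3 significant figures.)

Solving PV = nRT for n: n = PV/(RT).
P = 2.80×10^5 Pa; V = 0.0146 ft³ = 4.134×10^-4 m³; T = 201 K; R = 8.314 J/(mol·K).
n = 0.06927 mol

0.0693 mol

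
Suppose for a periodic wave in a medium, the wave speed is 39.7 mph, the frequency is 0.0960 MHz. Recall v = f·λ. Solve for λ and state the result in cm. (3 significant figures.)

Solving v = f·λ for λ: λ = v/f.
v = 39.7 mph = 17.75 m/s; f = 0.0960 MHz = 96000 Hz.
λ = 1.849×10^-4 m
1.849×10^-4 m × (1 cm / 0.01000 m) = 0.01849 cm

0.0185 cm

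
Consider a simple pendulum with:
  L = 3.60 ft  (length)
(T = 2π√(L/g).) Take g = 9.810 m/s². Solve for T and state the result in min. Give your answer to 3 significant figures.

0.0350 min

Directly: T = 2π√(L/g).
L = 3.60 ft = 1.097 m; g = 9.810 m/s².
T = 2.101 s
2.101 s × (1 min / 60.00 s) = 0.03502 min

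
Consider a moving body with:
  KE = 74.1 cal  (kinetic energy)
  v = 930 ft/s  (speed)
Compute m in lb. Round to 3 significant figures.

0.0170 lb

Rearranging KE = ½mv² for m: m = 2·KE/v².
KE = 74.1 cal = 310.0 J; v = 930 ft/s = 283.5 m/s.
m = 0.007717 kg
0.007717 kg × (1 lb / 0.4536 kg) = 0.01701 lb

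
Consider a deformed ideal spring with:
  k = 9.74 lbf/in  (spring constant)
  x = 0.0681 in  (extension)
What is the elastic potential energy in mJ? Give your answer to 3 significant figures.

2.55 mJ

Directly: U = ½kx².
k = 9.74 lbf/in = 1706 N/m; x = 0.0681 in = 0.001730 m.
U = 0.002552 J
0.002552 J × (1 mJ / 0.001000 J) = 2.552 mJ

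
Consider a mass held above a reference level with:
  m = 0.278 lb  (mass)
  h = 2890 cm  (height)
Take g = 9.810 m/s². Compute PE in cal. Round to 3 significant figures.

8.54 cal

Directly: PE = mgh.
m = 0.278 lb = 0.1261 kg; h = 2890 cm = 28.90 m; g = 9.810 m/s².
PE = 35.75 J
35.75 J × (1 cal / 4.184 J) = 8.544 cal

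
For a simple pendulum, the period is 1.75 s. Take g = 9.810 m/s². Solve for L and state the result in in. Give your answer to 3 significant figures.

30.0 in

Rearranging: L = g·(T/2π)².
T = 1.75 s; g = 9.810 m/s².
L = 0.7610 m
0.7610 m × (1 in / 0.02540 m) = 29.96 in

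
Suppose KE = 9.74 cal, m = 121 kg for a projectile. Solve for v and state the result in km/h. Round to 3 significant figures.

Rearranging KE = ½mv² for v: v = √(2·KE/m).
KE = 9.74 cal = 40.75 J; m = 121 kg.
v = 0.8207 m/s
0.8207 m/s × (1 km/h / 0.2778 m/s) = 2.955 km/h

2.95 km/h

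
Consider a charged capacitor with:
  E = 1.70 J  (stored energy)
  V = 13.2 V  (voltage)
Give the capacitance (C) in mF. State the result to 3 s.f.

Solving E = ½C·V² for C: C = 2E/V².
E = 1.70 J; V = 13.2 V.
C = 0.01951 F
0.01951 F × (1 mF / 0.001000 F) = 19.51 mF

19.5 mF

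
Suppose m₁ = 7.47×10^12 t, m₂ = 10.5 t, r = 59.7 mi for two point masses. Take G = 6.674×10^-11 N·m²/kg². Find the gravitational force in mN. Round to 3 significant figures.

Directly: F = Gm₁m₂/r².
m₁ = 7.47×10^12 t = 7.470×10^15 kg; m₂ = 10.5 t = 10500 kg; r = 59.7 mi = 96078 m; G = 6.674×10^-11 N·m²/kg².
F = 0.5671 N
0.5671 N × (1 mN / 0.001000 N) = 567.1 mN

567 mN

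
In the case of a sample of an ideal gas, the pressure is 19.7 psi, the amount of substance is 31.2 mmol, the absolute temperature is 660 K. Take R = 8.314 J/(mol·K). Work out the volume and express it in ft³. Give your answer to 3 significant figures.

0.0445 ft³

Rearranging PV = nRT for V: V = nRT/P.
P = 19.7 psi = 1.358×10^5 Pa; n = 31.2 mmol = 0.03120 mol; T = 660 K; R = 8.314 J/(mol·K).
V = 0.001260 m³
0.001260 m³ × (1 ft³ / 0.02832 m³) = 0.04451 ft³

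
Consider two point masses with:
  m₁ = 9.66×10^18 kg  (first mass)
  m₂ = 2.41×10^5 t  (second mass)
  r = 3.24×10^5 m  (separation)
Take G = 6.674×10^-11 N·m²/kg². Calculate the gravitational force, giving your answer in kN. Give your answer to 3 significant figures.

From Newton's law of gravitation: F = Gm₁m₂/r².
m₁ = 9.66×10^18 kg; m₂ = 2.41×10^5 t = 2.410×10^8 kg; r = 3.24×10^5 m; G = 6.674×10^-11 N·m²/kg².
F = 1.480×10^6 N  (the unit combination reduces to kg·m/s² = N)
1.480×10^6 N × (1 kN / 1000 N) = 1480 kN

1480 kN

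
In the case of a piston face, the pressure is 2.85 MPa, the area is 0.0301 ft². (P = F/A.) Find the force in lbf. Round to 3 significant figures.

Rearranging P = F/A for F: F = P·A.
P = 2.85 MPa = 2.850×10^6 Pa; A = 0.0301 ft² = 0.002796 m².
F = 7970 N
7970 N × (1 lbf / 4.448 N) = 1792 lbf

1790 lbf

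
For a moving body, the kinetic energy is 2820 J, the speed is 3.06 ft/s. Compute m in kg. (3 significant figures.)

6480 kg

Solving KE = ½mv² for m: m = 2·KE/v².
KE = 2820 J; v = 3.06 ft/s = 0.9327 m/s.
m = 6483 kg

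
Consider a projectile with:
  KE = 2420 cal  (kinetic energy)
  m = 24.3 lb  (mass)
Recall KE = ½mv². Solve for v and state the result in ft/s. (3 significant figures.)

Rearranging: v = √(2·KE/m).
KE = 2420 cal = 10125 J; m = 24.3 lb = 11.02 kg.
v = 42.86 m/s
42.86 m/s × (1 ft/s / 0.3048 m/s) = 140.6 ft/s

141 ft/s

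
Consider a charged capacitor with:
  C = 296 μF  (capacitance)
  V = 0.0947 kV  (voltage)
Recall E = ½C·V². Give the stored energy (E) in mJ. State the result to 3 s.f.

E is given directly by: E = ½CV².
C = 296 μF = 2.960×10^-4 F; V = 0.0947 kV = 94.70 V.
E = 1.327 J  (the unit combination reduces to kg·m²/s² = J)
1.327 J × (1 mJ / 0.001000 J) = 1327 mJ

1330 mJ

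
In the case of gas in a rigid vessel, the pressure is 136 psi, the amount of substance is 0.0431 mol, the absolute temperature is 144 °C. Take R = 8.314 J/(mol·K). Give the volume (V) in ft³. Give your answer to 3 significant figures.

0.00563 ft³

From the ideal-gas law: V = nRT/P.
P = 136 psi = 9.377×10^5 Pa; n = 0.0431 mol; T = 144 °C = 417.1 K; R = 8.314 J/(mol·K).
V = 1.594×10^-4 m³
1.594×10^-4 m³ × (1 ft³ / 0.02832 m³) = 0.005630 ft³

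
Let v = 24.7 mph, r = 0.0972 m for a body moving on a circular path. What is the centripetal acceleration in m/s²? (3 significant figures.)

1250 m/s²

a is given directly by: a = v²/r.
v = 24.7 mph = 11.04 m/s; r = 0.0972 m.
a = 1254 m/s²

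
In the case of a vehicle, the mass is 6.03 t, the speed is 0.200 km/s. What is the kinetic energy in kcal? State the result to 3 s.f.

28800 kcal

KE is given directly by: KE = ½mv².
m = 6.03 t = 6030 kg; v = 0.200 km/s = 200.0 m/s.
KE = 1.206×10^8 J  (the unit combination reduces to kg·m²/s² = J)
1.206×10^8 J × (1 kcal / 4184 J) = 28824 kcal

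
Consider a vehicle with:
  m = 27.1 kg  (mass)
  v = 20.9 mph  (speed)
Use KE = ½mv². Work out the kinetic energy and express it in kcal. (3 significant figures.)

0.283 kcal

KE is given directly by: KE = ½mv².
m = 27.1 kg; v = 20.9 mph = 9.343 m/s.
KE = 1183 J  (the unit combination reduces to kg·m²/s² = J)
1183 J × (1 kcal / 4184 J) = 0.2827 kcal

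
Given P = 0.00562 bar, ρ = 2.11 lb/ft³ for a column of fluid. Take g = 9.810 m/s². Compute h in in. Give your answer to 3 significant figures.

66.7 in

Rearranging: h = P/(ρ·g).
P = 0.00562 bar = 562.0 Pa; ρ = 2.11 lb/ft³ = 33.80 kg/m³; g = 9.810 m/s².
h = 1.695 m
1.695 m × (1 in / 0.02540 m) = 66.73 in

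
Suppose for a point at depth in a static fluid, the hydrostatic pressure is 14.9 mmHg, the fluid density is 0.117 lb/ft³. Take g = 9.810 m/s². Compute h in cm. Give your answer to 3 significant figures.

10800 cm

Rearranging: h = P/(ρ·g).
P = 14.9 mmHg = 1986 Pa; ρ = 0.117 lb/ft³ = 1.874 kg/m³; g = 9.810 m/s².
h = 108.0 m
108.0 m × (1 cm / 0.01000 m) = 10805 cm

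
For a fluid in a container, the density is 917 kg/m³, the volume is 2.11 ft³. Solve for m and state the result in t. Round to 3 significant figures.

Solving ρ = m/V for m: m = ρV.
ρ = 917 kg/m³; V = 2.11 ft³ = 0.05975 m³.
m = 54.79 kg
54.79 kg × (1 t / 1000 kg) = 0.05479 t

0.0548 t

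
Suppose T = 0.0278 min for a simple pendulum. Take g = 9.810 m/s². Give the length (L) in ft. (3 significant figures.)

2.27 ft

Rearranging: L = g·(T/2π)².
T = 0.0278 min = 1.668 s; g = 9.810 m/s².
L = 0.6914 m
0.6914 m × (1 ft / 0.3048 m) = 2.268 ft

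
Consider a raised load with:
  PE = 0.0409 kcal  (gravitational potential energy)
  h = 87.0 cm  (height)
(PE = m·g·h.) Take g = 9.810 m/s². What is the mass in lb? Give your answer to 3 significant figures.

44.2 lb

Rearranging: m = PE/(g·h).
PE = 0.0409 kcal = 171.1 J; h = 87.0 cm = 0.8700 m; g = 9.810 m/s².
m = 20.05 kg
20.05 kg × (1 lb / 0.4536 kg) = 44.20 lb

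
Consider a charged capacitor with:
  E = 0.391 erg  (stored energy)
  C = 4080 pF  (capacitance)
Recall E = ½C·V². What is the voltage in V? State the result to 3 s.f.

Solving E = ½C·V² for V: V = √(2E/C).
E = 0.391 erg = 3.910×10^-8 J; C = 4080 pF = 4.080×10^-9 F.
V = 4.378 V

4.38 V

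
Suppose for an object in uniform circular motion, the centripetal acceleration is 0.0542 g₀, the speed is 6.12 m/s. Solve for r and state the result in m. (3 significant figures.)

70.5 m

Rearranging: r = v²/a.
a = 0.0542 g₀ = 0.5315 m/s²; v = 6.12 m/s.
r = 70.47 m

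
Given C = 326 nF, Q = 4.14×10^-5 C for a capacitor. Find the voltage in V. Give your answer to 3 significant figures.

127 V

Rearranging C = Q/V for V: V = Q/C.
C = 326 nF = 3.260×10^-7 F; Q = 4.14×10^-5 C.
V = 127.0 V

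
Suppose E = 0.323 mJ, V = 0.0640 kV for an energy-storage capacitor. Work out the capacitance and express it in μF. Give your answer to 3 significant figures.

0.158 μF

Solving E = ½C·V² for C: C = 2E/V².
E = 0.323 mJ = 3.230×10^-4 J; V = 0.0640 kV = 64.00 V.
C = 1.577×10^-7 F
1.577×10^-7 F × (1 μF / 1.000×10^-6 F) = 0.1577 μF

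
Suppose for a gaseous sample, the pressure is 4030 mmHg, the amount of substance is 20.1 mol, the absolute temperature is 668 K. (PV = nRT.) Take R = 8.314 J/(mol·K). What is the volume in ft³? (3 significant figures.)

7.34 ft³

Rearranging: V = nRT/P.
P = 4030 mmHg = 5.373×10^5 Pa; n = 20.1 mol; T = 668 K; R = 8.314 J/(mol·K).
V = 0.2078 m³
0.2078 m³ × (1 ft³ / 0.02832 m³) = 7.337 ft³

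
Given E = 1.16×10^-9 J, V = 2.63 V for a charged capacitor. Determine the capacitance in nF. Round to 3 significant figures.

Rearranging E = ½C·V² for C: C = 2E/V².
E = 1.16×10^-9 J; V = 2.63 V.
C = 3.354×10^-10 F
3.354×10^-10 F × (1 nF / 1.000×10^-9 F) = 0.3354 nF

0.335 nF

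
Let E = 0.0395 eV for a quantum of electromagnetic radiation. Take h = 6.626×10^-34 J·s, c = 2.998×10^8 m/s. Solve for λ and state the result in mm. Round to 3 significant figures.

0.0314 mm

Rearranging E = h·c/λ for λ: λ = hc/E.
E = 0.0395 eV = 6.329×10^-21 J; h = 6.626×10^-34 J·s; c = 2.998×10^8 m/s.
λ = 3.139×10^-5 m
3.139×10^-5 m × (1 mm / 0.001000 m) = 0.03139 mm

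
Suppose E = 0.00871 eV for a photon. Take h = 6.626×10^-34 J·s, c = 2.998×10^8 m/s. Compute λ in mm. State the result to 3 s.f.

0.142 mm

Rearranging: λ = hc/E.
E = 0.00871 eV = 1.395×10^-21 J; h = 6.626×10^-34 J·s; c = 2.998×10^8 m/s.
λ = 1.423×10^-4 m
1.423×10^-4 m × (1 mm / 0.001000 m) = 0.1423 mm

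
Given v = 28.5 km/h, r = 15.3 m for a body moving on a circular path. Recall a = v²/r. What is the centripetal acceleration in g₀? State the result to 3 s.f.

a is given directly by: a = v²/r.
v = 28.5 km/h = 7.917 m/s; r = 15.3 m.
a = 4.096 m/s²
4.096 m/s² × (1 g₀ / 9.807 m/s²) = 0.4177 g₀

0.418 g₀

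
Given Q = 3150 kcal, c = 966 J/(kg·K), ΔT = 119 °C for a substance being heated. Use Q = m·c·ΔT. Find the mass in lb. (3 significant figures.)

253 lb

Solving Q = m·c·ΔT for m: m = Q/(c·ΔT).
Q = 3150 kcal = 1.318×10^7 J; c = 966 J/(kg·K); ΔT = 119 °C = 119.0 K.
m = 114.7 kg
114.7 kg × (1 lb / 0.4536 kg) = 252.8 lb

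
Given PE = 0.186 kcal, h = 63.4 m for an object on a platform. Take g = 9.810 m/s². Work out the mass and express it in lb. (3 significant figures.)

Solving PE = m·g·h for m: m = PE/(g·h).
PE = 0.186 kcal = 778.2 J; h = 63.4 m; g = 9.810 m/s².
m = 1.251 kg
1.251 kg × (1 lb / 0.4536 kg) = 2.759 lb

2.76 lb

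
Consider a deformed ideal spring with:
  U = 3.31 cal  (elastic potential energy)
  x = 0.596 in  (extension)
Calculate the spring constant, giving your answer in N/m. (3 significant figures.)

Solving U = ½k·x² for k: k = 2U/x².
U = 3.31 cal = 13.85 J; x = 0.596 in = 0.01514 m.
k = 1.209×10^5 N/m

1.21×10^5 N/m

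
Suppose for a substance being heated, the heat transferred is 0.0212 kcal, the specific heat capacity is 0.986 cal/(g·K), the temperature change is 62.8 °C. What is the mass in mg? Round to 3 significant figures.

Solving Q = m·c·ΔT for m: m = Q/(c·ΔT).
Q = 0.0212 kcal = 88.70 J; c = 0.986 cal/(g·K) = 4125 J/(kg·K); ΔT = 62.8 °C = 62.80 K.
m = 3.424×10^-4 kg
3.424×10^-4 kg × (1 mg / 1.000×10^-6 kg) = 342.4 mg

342 mg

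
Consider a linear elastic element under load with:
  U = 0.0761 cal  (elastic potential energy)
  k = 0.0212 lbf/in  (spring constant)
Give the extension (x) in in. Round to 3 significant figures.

Solving U = ½k·x² for x: x = √(2U/k).
U = 0.0761 cal = 0.3184 J; k = 0.0212 lbf/in = 3.713 N/m.
x = 0.4142 m
0.4142 m × (1 in / 0.02540 m) = 16.31 in

16.3 in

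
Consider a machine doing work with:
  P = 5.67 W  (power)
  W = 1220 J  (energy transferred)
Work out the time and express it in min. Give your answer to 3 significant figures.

3.59 min

Rearranging P = W/t for t: t = W/P.
P = 5.67 W; W = 1220 J.
t = 215.2 s
215.2 s × (1 min / 60.00 s) = 3.586 min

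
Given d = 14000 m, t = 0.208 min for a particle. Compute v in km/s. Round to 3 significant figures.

1.12 km/s

Directly: v = d/t.
d = 14000 m; t = 0.208 min = 12.48 s.
v = 1122 m/s
1122 m/s × (1 km/s / 1000 m/s) = 1.122 km/s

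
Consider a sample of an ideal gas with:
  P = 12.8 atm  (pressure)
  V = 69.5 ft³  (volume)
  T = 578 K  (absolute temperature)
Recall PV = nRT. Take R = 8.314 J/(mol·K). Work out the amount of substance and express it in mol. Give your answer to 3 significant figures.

From the ideal-gas law: n = PV/(RT).
P = 12.8 atm = 1.297×10^6 Pa; V = 69.5 ft³ = 1.968 m³; T = 578 K; R = 8.314 J/(mol·K).
n = 531.2 mol

531 mol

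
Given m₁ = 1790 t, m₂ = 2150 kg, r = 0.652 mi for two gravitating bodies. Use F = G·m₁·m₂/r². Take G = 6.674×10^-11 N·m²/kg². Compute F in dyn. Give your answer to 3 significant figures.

F is given directly by: F = Gm₁m₂/r².
m₁ = 1790 t = 1.790×10^6 kg; m₂ = 2150 kg; r = 0.652 mi = 1049 m; G = 6.674×10^-11 N·m²/kg².
F = 2.333×10^-7 N  (the unit combination reduces to kg·m/s² = N)
2.333×10^-7 N × (1 dyn / 1.000×10^-5 N) = 0.02333 dyn

0.0233 dyn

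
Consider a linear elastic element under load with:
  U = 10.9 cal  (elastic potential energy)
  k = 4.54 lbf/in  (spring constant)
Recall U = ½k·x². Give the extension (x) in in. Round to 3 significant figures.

13.3 in

Solving U = ½k·x² for x: x = √(2U/k).
U = 10.9 cal = 45.61 J; k = 4.54 lbf/in = 795.1 N/m.
x = 0.3387 m
0.3387 m × (1 in / 0.02540 m) = 13.33 in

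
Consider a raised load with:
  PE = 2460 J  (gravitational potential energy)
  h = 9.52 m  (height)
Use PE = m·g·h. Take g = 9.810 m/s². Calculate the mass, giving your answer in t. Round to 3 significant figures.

0.0263 t

Solving PE = m·g·h for m: m = PE/(g·h).
PE = 2460 J; h = 9.52 m; g = 9.810 m/s².
m = 26.34 kg
26.34 kg × (1 t / 1000 kg) = 0.02634 t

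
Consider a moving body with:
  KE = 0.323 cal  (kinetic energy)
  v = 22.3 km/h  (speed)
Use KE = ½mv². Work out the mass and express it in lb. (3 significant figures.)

Solving KE = ½mv² for m: m = 2·KE/v².
KE = 0.323 cal = 1.351 J; v = 22.3 km/h = 6.194 m/s.
m = 0.07044 kg
0.07044 kg × (1 lb / 0.4536 kg) = 0.1553 lb

0.155 lb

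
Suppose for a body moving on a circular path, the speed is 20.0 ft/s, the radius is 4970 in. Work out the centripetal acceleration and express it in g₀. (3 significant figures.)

0.0300 g₀

a is given directly by: a = v²/r.
v = 20.0 ft/s = 6.096 m/s; r = 4970 in = 126.2 m.
a = 0.2944 m/s²
0.2944 m/s² × (1 g₀ / 9.807 m/s²) = 0.03002 g₀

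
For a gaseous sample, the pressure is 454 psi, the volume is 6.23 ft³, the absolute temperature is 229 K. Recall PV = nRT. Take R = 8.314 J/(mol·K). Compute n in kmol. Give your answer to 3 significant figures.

0.290 kmol

Solving PV = nRT for n: n = PV/(RT).
P = 454 psi = 3.130×10^6 Pa; V = 6.23 ft³ = 0.1764 m³; T = 229 K; R = 8.314 J/(mol·K).
n = 290.0 mol
290.0 mol × (1 kmol / 1000 mol) = 0.2900 kmol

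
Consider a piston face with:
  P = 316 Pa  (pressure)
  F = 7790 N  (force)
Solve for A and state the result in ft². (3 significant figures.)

Solving P = F/A for A: A = F/P.
P = 316 Pa; F = 7790 N.
A = 24.65 m²
24.65 m² × (1 ft² / 0.09290 m²) = 265.4 ft²

265 ft²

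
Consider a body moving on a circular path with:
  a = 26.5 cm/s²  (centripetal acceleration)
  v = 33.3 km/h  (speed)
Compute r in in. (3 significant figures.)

Rearranging: r = v²/a.
a = 26.5 cm/s² = 0.2650 m/s²; v = 33.3 km/h = 9.250 m/s.
r = 322.9 m
322.9 m × (1 in / 0.02540 m) = 12712 in

12700 in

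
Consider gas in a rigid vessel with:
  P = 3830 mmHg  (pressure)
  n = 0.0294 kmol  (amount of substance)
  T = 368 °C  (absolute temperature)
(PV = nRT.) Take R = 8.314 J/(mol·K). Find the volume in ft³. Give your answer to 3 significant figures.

Rearranging: V = nRT/P.
P = 3830 mmHg = 5.106×10^5 Pa; n = 0.0294 kmol = 29.40 mol; T = 368 °C = 641.1 K; R = 8.314 J/(mol·K).
V = 0.3069 m³
0.3069 m³ × (1 ft³ / 0.02832 m³) = 10.84 ft³

10.8 ft³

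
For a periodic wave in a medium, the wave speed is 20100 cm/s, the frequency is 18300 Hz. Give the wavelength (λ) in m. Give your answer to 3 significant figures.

0.0110 m

Rearranging: λ = v/f.
v = 20100 cm/s = 201.0 m/s; f = 18300 Hz.
λ = 0.01098 m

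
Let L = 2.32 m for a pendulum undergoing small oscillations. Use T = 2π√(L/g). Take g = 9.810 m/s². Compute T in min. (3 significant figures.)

0.0509 min

T is given directly by: T = 2π√(L/g).
L = 2.32 m; g = 9.810 m/s².
T = 3.056 s
3.056 s × (1 min / 60.00 s) = 0.05093 min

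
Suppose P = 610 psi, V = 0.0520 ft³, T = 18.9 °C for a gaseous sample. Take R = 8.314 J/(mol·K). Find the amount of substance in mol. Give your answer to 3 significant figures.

2.55 mol

From the ideal-gas law: n = PV/(RT).
P = 610 psi = 4.206×10^6 Pa; V = 0.0520 ft³ = 0.001472 m³; T = 18.9 °C = 292.0 K; R = 8.314 J/(mol·K).
n = 2.551 mol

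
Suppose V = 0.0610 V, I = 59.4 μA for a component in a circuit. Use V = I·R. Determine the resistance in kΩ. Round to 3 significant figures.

1.03 kΩ

From Ohm's law: R = V/I.
V = 0.0610 V; I = 59.4 μA = 5.940×10^-5 A.
R = 1027 Ω
1027 Ω × (1 kΩ / 1000 Ω) = 1.027 kΩ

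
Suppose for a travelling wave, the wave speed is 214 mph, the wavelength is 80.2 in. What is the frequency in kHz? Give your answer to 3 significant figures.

Solving v = f·λ for f: f = v/λ.
v = 214 mph = 95.67 m/s; λ = 80.2 in = 2.037 m.
f = 46.96 Hz
46.96 Hz × (1 kHz / 1000 Hz) = 0.04696 kHz

0.0470 kHz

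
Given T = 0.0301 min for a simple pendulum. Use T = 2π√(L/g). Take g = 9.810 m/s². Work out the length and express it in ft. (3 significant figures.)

2.66 ft

Rearranging T = 2π√(L/g) for L: L = g·(T/2π)².
T = 0.0301 min = 1.806 s; g = 9.810 m/s².
L = 0.8105 m
0.8105 m × (1 ft / 0.3048 m) = 2.659 ft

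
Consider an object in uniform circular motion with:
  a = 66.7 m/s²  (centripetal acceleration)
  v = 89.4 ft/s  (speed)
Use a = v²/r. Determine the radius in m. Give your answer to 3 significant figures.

11.1 m

Rearranging a = v²/r for r: r = v²/a.
a = 66.7 m/s²; v = 89.4 ft/s = 27.25 m/s.
r = 11.13 m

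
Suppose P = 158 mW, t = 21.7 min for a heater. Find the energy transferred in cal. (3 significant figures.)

Rearranging: W = P·t.
P = 158 mW = 0.1580 W; t = 21.7 min = 1302 s.
W = 205.7 J
205.7 J × (1 cal / 4.184 J) = 49.17 cal

49.2 cal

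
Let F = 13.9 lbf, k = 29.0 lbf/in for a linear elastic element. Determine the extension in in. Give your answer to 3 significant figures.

0.479 in

Solving F = k·x for x: x = F/k.
F = 13.9 lbf = 61.83 N; k = 29.0 lbf/in = 5079 N/m.
x = 0.01217 m
0.01217 m × (1 in / 0.02540 m) = 0.4793 in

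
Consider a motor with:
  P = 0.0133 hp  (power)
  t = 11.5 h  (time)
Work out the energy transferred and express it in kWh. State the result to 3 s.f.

Rearranging P = W/t for W: W = P·t.
P = 0.0133 hp = 9.918 W; t = 11.5 h = 41400 s.
W = 4.106×10^5 J  (the unit combination reduces to kg·m²/s² = J)
4.106×10^5 J × (1 kWh / 3.600×10^6 J) = 0.1141 kWh

0.114 kWh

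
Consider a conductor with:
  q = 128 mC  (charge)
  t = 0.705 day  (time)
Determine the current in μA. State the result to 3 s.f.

Rearranging q = I·t for I: I = q/t.
q = 128 mC = 0.1280 C; t = 0.705 day = 60912 s.
I = 2.101×10^-6 A
2.101×10^-6 A × (1 μA / 1.000×10^-6 A) = 2.101 μA

2.10 μA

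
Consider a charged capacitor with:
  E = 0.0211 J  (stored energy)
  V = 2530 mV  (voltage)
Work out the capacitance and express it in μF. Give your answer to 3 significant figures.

Rearranging: C = 2E/V².
E = 0.0211 J; V = 2530 mV = 2.530 V.
C = 0.006593 F
0.006593 F × (1 μF / 1.000×10^-6 F) = 6593 μF

6590 μF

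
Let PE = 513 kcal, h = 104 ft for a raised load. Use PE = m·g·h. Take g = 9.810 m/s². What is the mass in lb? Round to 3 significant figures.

Solving PE = m·g·h for m: m = PE/(g·h).
PE = 513 kcal = 2.146×10^6 J; h = 104 ft = 31.70 m; g = 9.810 m/s².
m = 6902 kg
6902 kg × (1 lb / 0.4536 kg) = 15217 lb

15200 lb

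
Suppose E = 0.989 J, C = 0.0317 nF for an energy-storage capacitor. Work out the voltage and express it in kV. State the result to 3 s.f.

250 kV

Rearranging: V = √(2E/C).
E = 0.989 J; C = 0.0317 nF = 3.170×10^-11 F.
V = 2.498×10^5 V
2.498×10^5 V × (1 kV / 1000 V) = 249.8 kV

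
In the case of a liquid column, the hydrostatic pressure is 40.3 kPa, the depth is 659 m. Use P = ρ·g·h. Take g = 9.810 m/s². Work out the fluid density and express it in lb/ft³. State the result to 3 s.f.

Solving P = ρ·g·h for ρ: ρ = P/(g·h).
P = 40.3 kPa = 40300 Pa; h = 659 m; g = 9.810 m/s².
ρ = 6.234 kg/m³
6.234 kg/m³ × (1 lb/ft³ / 16.02 kg/m³) = 0.3892 lb/ft³

0.389 lb/ft³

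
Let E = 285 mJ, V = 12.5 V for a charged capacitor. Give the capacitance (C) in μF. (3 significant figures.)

3650 μF

Rearranging: C = 2E/V².
E = 285 mJ = 0.2850 J; V = 12.5 V.
C = 0.003648 F
0.003648 F × (1 μF / 1.000×10^-6 F) = 3648 μF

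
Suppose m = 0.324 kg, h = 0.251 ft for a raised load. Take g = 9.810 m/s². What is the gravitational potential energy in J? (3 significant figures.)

PE is given directly by: PE = mgh.
m = 0.324 kg; h = 0.251 ft = 0.07650 m; g = 9.810 m/s².
PE = 0.2432 J

0.243 J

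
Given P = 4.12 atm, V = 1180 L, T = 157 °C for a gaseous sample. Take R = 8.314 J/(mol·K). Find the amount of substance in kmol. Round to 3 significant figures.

Rearranging: n = PV/(RT).
P = 4.12 atm = 4.175×10^5 Pa; V = 1180 L = 1.180 m³; T = 157 °C = 430.1 K; R = 8.314 J/(mol·K).
n = 137.7 mol
137.7 mol × (1 kmol / 1000 mol) = 0.1377 kmol

0.138 kmol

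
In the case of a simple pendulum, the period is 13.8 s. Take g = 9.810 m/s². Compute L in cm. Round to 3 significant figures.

4730 cm

Solving T = 2π√(L/g) for L: L = g·(T/2π)².
T = 13.8 s; g = 9.810 m/s².
L = 47.32 m
47.32 m × (1 cm / 0.01000 m) = 4732 cm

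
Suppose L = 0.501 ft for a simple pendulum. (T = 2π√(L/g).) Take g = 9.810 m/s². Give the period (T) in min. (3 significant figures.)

T is given directly by: T = 2π√(L/g).
L = 0.501 ft = 0.1527 m; g = 9.810 m/s².
T = 0.7839 s
0.7839 s × (1 min / 60.00 s) = 0.01307 min

0.0131 min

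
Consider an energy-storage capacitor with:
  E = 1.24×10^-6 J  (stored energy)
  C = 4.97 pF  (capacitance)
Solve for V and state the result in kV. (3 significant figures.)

Solving E = ½C·V² for V: V = √(2E/C).
E = 1.24×10^-6 J; C = 4.97 pF = 4.970×10^-12 F.
V = 706.4 V  (the unit combination reduces to kg·m²/(A·s³) = V)
706.4 V × (1 kV / 1000 V) = 0.7064 kV

0.706 kV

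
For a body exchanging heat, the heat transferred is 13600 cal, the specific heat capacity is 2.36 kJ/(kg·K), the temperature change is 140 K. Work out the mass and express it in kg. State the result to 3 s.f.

0.172 kg

Rearranging Q = m·c·ΔT for m: m = Q/(c·ΔT).
Q = 13600 cal = 56902 J; c = 2.36 kJ/(kg·K) = 2360 J/(kg·K); ΔT = 140 K.
m = 0.1722 kg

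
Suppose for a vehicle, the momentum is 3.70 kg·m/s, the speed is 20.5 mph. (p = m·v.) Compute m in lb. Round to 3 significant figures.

0.890 lb

Rearranging p = m·v for m: m = p/v.
p = 3.70 kg·m/s; v = 20.5 mph = 9.164 m/s.
m = 0.4037 kg
0.4037 kg × (1 lb / 0.4536 kg) = 0.8901 lb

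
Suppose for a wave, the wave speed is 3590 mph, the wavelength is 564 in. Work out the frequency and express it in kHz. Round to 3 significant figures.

0.112 kHz

Rearranging: f = v/λ.
v = 3590 mph = 1605 m/s; λ = 564 in = 14.33 m.
f = 112.0 Hz
112.0 Hz × (1 kHz / 1000 Hz) = 0.1120 kHz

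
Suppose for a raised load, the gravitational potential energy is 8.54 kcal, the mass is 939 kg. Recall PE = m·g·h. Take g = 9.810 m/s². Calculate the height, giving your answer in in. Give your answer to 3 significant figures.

153 in

Solving PE = m·g·h for h: h = PE/(m·g).
PE = 8.54 kcal = 35731 J; m = 939 kg; g = 9.810 m/s².
h = 3.879 m
3.879 m × (1 in / 0.02540 m) = 152.7 in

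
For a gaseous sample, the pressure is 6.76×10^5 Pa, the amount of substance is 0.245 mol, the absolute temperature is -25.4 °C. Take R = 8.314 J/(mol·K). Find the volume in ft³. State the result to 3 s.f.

0.0264 ft³

Rearranging PV = nRT for V: V = nRT/P.
P = 6.76×10^5 Pa; n = 0.245 mol; T = -25.4 °C = 247.7 K; R = 8.314 J/(mol·K).
V = 7.465×10^-4 m³
7.465×10^-4 m³ × (1 ft³ / 0.02832 m³) = 0.02636 ft³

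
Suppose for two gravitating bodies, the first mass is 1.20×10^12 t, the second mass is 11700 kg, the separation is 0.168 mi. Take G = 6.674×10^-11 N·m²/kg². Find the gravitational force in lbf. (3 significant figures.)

2880 lbf

Directly: F = Gm₁m₂/r².
m₁ = 1.20×10^12 t = 1.200×10^15 kg; m₂ = 11700 kg; r = 0.168 mi = 270.4 m; G = 6.674×10^-11 N·m²/kg².
F = 12818 N  (the unit combination reduces to kg·m/s² = N)
12818 N × (1 lbf / 4.448 N) = 2882 lbf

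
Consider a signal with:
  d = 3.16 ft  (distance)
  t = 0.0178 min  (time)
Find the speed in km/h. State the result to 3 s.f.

3.25 km/h

v is given directly by: v = d/t.
d = 3.16 ft = 0.9632 m; t = 0.0178 min = 1.068 s.
v = 0.9018 m/s
0.9018 m/s × (1 km/h / 0.2778 m/s) = 3.247 km/h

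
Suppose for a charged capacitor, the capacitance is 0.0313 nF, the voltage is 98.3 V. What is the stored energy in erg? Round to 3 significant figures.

Directly: E = ½CV².
C = 0.0313 nF = 3.130×10^-11 F; V = 98.3 V.
E = 1.512×10^-7 J  (the unit combination reduces to kg·m²/s² = J)
1.512×10^-7 J × (1 erg / 1.000×10^-7 J) = 1.512 erg

1.51 erg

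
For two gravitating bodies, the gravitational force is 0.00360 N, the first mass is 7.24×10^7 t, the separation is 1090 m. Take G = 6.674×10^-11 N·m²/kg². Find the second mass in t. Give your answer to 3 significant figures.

0.885 t

Solving F = G·m₁·m₂/r² for m₂: m₂ = F·r²/(G·m₁).
F = 0.00360 N; m₁ = 7.24×10^7 t = 7.240×10^10 kg; r = 1090 m; G = 6.674×10^-11 N·m²/kg².
m₂ = 885.2 kg
885.2 kg × (1 t / 1000 kg) = 0.8852 t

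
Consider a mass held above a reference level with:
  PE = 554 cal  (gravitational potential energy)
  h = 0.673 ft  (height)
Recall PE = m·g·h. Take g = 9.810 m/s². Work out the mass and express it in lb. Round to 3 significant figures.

Rearranging PE = m·g·h for m: m = PE/(g·h).
PE = 554 cal = 2318 J; h = 0.673 ft = 0.2051 m; g = 9.810 m/s².
m = 1152 kg
1152 kg × (1 lb / 0.4536 kg) = 2539 lb

2540 lb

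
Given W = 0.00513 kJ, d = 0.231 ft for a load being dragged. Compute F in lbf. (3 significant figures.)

Rearranging: F = W/d.
W = 0.00513 kJ = 5.130 J; d = 0.231 ft = 0.07041 m.
F = 72.86 N
72.86 N × (1 lbf / 4.448 N) = 16.38 lbf

16.4 lbf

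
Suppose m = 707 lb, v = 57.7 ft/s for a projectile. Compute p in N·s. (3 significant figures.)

Directly: p = mv.
m = 707 lb = 320.7 kg; v = 57.7 ft/s = 17.59 m/s.
p = 5640 kg·m/s
Since 1 N·s = 1 kg·m/s, 5640 N·s.

5640 N·s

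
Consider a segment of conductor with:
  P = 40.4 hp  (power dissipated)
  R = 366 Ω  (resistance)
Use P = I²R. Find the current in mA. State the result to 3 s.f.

Rearranging P = I²R for I: I = √(P/R).
P = 40.4 hp = 30126 W; R = 366 Ω.
I = 9.073 A
9.073 A × (1 mA / 0.001000 A) = 9073 mA

9070 mA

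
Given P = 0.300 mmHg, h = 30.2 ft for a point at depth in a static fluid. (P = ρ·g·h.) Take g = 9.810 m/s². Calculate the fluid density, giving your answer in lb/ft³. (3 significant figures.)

Solving P = ρ·g·h for ρ: ρ = P/(g·h).
P = 0.300 mmHg = 40.00 Pa; h = 30.2 ft = 9.205 m; g = 9.810 m/s².
ρ = 0.4429 kg/m³
0.4429 kg/m³ × (1 lb/ft³ / 16.02 kg/m³) = 0.02765 lb/ft³

0.0277 lb/ft³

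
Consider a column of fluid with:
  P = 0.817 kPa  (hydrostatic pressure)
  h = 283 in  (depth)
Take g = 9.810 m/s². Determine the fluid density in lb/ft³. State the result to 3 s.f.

0.723 lb/ft³

Rearranging P = ρ·g·h for ρ: ρ = P/(g·h).
P = 0.817 kPa = 817.0 Pa; h = 283 in = 7.188 m; g = 9.810 m/s².
ρ = 11.59 kg/m³
11.59 kg/m³ × (1 lb/ft³ / 16.02 kg/m³) = 0.7233 lb/ft³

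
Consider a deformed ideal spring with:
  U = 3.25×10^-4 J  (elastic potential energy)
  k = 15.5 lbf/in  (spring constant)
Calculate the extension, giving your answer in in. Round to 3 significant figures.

0.0193 in

Solving U = ½k·x² for x: x = √(2U/k).
U = 3.25×10^-4 J; k = 15.5 lbf/in = 2714 N/m.
x = 4.893×10^-4 m
4.893×10^-4 m × (1 in / 0.02540 m) = 0.01927 in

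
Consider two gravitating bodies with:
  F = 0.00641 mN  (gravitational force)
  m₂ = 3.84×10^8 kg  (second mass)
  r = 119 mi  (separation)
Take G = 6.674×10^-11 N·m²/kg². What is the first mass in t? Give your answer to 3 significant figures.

From Newton's law of gravitation: m₁ = F·r²/(G·m₂).
F = 0.00641 mN = 6.410×10^-6 N; m₂ = 3.84×10^8 kg; r = 119 mi = 1.915×10^5 m; G = 6.674×10^-11 N·m²/kg².
m₁ = 9.173×10^6 kg
9.173×10^6 kg × (1 t / 1000 kg) = 9173 t

9170 t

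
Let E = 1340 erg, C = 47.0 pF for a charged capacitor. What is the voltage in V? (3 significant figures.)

2390 V

Rearranging E = ½C·V² for V: V = √(2E/C).
E = 1340 erg = 1.340×10^-4 J; C = 47.0 pF = 4.700×10^-11 F.
V = 2388 V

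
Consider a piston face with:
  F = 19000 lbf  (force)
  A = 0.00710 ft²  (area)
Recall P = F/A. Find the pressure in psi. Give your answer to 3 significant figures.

18600 psi

P is given directly by: P = F/A.
F = 19000 lbf = 84516 N; A = 0.00710 ft² = 6.596×10^-4 m².
P = 1.281×10^8 Pa  (the unit combination reduces to kg/(m·s²) = Pa)
1.281×10^8 Pa × (1 psi / 6895 Pa) = 18584 psi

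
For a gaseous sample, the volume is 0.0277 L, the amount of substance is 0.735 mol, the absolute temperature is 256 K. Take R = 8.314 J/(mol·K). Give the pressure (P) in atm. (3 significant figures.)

557 atm

From the ideal-gas law: P = nRT/V.
V = 0.0277 L = 2.770×10^-5 m³; n = 0.735 mol; T = 256 K; R = 8.314 J/(mol·K).
P = 5.648×10^7 Pa
5.648×10^7 Pa × (1 atm / 1.013×10^5 Pa) = 557.4 atm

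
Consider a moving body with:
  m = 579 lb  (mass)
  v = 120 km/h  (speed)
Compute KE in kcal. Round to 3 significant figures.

KE is given directly by: KE = ½mv².
m = 579 lb = 262.6 kg; v = 120 km/h = 33.33 m/s.
KE = 1.459×10^5 J
1.459×10^5 J × (1 kcal / 4184 J) = 34.87 kcal

34.9 kcal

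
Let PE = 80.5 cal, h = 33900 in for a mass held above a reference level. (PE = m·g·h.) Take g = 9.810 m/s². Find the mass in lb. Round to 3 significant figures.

Rearranging PE = m·g·h for m: m = PE/(g·h).
PE = 80.5 cal = 336.8 J; h = 33900 in = 861.1 m; g = 9.810 m/s².
m = 0.03987 kg
0.03987 kg × (1 lb / 0.4536 kg) = 0.08791 lb

0.0879 lb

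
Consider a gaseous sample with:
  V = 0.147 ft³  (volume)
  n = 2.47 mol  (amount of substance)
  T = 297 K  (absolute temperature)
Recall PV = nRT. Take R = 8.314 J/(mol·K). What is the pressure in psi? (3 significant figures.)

213 psi

Directly: P = nRT/V.
V = 0.147 ft³ = 0.004163 m³; n = 2.47 mol; T = 297 K; R = 8.314 J/(mol·K).
P = 1.465×10^6 Pa
1.465×10^6 Pa × (1 psi / 6895 Pa) = 212.5 psi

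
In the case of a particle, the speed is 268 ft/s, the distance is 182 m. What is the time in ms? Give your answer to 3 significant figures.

Rearranging: t = d/v.
v = 268 ft/s = 81.69 m/s; d = 182 m.
t = 2.228 s
2.228 s × (1 ms / 0.001000 s) = 2228 ms

2230 ms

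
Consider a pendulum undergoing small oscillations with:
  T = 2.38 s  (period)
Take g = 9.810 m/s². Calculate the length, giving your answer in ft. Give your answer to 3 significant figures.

4.62 ft

Rearranging: L = g·(T/2π)².
T = 2.38 s; g = 9.810 m/s².
L = 1.408 m
1.408 m × (1 ft / 0.3048 m) = 4.618 ft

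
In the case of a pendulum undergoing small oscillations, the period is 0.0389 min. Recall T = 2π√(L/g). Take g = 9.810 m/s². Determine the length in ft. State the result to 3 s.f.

4.44 ft

Rearranging: L = g·(T/2π)².
T = 0.0389 min = 2.334 s; g = 9.810 m/s².
L = 1.354 m
1.354 m × (1 ft / 0.3048 m) = 4.441 ft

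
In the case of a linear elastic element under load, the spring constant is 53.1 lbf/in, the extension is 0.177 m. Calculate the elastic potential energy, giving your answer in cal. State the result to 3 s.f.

34.8 cal

Directly: U = ½kx².
k = 53.1 lbf/in = 9299 N/m; x = 0.177 m.
U = 145.7 J
145.7 J × (1 cal / 4.184 J) = 34.82 cal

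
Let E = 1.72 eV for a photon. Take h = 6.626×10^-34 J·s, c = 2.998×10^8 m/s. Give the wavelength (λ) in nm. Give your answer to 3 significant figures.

721 nm

Rearranging E = h·c/λ for λ: λ = hc/E.
E = 1.72 eV = 2.756×10^-19 J; h = 6.626×10^-34 J·s; c = 2.998×10^8 m/s.
λ = 7.208×10^-7 m
7.208×10^-7 m × (1 nm / 1.000×10^-9 m) = 720.8 nm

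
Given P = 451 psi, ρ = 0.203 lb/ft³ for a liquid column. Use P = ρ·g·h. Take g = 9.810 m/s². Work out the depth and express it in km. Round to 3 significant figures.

97.5 km

Rearranging: h = P/(ρ·g).
P = 451 psi = 3.110×10^6 Pa; ρ = 0.203 lb/ft³ = 3.252 kg/m³; g = 9.810 m/s².
h = 97479 m
97479 m × (1 km / 1000 m) = 97.48 km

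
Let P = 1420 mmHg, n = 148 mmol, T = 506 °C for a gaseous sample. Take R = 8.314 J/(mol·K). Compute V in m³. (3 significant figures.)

0.00506 m³

From the ideal-gas law: V = nRT/P.
P = 1420 mmHg = 1.893×10^5 Pa; n = 148 mmol = 0.1480 mol; T = 506 °C = 779.1 K; R = 8.314 J/(mol·K).
V = 0.005064 m³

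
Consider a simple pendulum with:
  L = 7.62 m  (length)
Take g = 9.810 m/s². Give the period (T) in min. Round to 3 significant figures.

Directly: T = 2π√(L/g).
L = 7.62 m; g = 9.810 m/s².
T = 5.538 s
5.538 s × (1 min / 60.00 s) = 0.09229 min

0.0923 min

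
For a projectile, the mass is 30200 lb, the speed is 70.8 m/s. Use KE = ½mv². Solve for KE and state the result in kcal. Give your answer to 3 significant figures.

8210 kcal

KE is given directly by: KE = ½mv².
m = 30200 lb = 13698 kg; v = 70.8 m/s.
KE = 3.433×10^7 J
3.433×10^7 J × (1 kcal / 4184 J) = 8206 kcal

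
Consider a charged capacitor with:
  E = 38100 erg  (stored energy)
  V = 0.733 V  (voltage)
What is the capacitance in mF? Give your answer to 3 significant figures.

14.2 mF

Solving E = ½C·V² for C: C = 2E/V².
E = 38100 erg = 0.003810 J; V = 0.733 V.
C = 0.01418 F
0.01418 F × (1 mF / 0.001000 F) = 14.18 mF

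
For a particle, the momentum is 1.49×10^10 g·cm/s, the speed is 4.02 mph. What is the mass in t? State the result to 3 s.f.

82.9 t

Solving p = m·v for m: m = p/v.
p = 1.49×10^10 g·cm/s = 1.490×10^5 kg·m/s; v = 4.02 mph = 1.797 m/s.
m = 82911 kg
82911 kg × (1 t / 1000 kg) = 82.91 t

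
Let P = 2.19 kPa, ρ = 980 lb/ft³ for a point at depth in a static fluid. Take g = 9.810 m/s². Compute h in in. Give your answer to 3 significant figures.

Rearranging P = ρ·g·h for h: h = P/(ρ·g).
P = 2.19 kPa = 2190 Pa; ρ = 980 lb/ft³ = 15698 kg/m³; g = 9.810 m/s².
h = 0.01422 m
0.01422 m × (1 in / 0.02540 m) = 0.5599 in

0.560 in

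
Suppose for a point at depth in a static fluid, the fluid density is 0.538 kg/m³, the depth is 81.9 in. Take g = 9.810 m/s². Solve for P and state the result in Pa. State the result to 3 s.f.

P is given directly by: P = ρgh.
ρ = 0.538 kg/m³; h = 81.9 in = 2.080 m; g = 9.810 m/s².
P = 10.98 Pa

11.0 Pa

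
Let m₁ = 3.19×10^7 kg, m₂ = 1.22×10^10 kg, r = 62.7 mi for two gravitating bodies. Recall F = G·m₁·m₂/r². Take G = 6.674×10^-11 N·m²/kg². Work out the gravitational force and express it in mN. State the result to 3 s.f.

2.55 mN

From Newton's law of gravitation: F = Gm₁m₂/r².
m₁ = 3.19×10^7 kg; m₂ = 1.22×10^10 kg; r = 62.7 mi = 1.009×10^5 m; G = 6.674×10^-11 N·m²/kg².
F = 0.002551 N
0.002551 N × (1 mN / 0.001000 N) = 2.551 mN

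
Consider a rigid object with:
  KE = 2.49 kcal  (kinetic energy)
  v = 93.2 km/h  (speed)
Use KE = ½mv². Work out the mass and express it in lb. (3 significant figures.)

68.5 lb

Rearranging: m = 2·KE/v².
KE = 2.49 kcal = 10418 J; v = 93.2 km/h = 25.89 m/s.
m = 31.09 kg
31.09 kg × (1 lb / 0.4536 kg) = 68.54 lb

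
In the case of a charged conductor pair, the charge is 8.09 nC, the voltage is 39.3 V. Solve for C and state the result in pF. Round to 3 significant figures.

206 pF

Directly: C = Q/V.
Q = 8.09 nC = 8.090×10^-9 C; V = 39.3 V.
C = 2.059×10^-10 F
2.059×10^-10 F × (1 pF / 1.000×10^-12 F) = 205.9 pF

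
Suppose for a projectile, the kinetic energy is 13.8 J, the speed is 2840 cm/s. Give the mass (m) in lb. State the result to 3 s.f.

Solving KE = ½mv² for m: m = 2·KE/v².
KE = 13.8 J; v = 2840 cm/s = 28.40 m/s.
m = 0.03422 kg
0.03422 kg × (1 lb / 0.4536 kg) = 0.07544 lb

0.0754 lb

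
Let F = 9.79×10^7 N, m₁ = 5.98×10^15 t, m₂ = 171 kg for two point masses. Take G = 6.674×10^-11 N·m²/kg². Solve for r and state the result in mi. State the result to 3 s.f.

0.0164 mi

Rearranging: r = √(G·m₁m₂/F).
F = 9.79×10^7 N; m₁ = 5.98×10^15 t = 5.980×10^18 kg; m₂ = 171 kg; G = 6.674×10^-11 N·m²/kg².
r = 26.40 m
26.40 m × (1 mi / 1609 m) = 0.01641 mi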